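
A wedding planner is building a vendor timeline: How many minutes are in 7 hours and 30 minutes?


Hours: 7
Extra minutes: 30
Minutes per hour: 60
Hours to minutes: 7 x 60 = 420
Total: 420 + 30 = 450

450


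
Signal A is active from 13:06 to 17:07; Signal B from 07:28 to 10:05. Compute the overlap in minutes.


Interval A: [786, 1027] minutes from midnight
Interval B: [448, 605] minutes from midnight
Overlap start = max(786, 448) = 786
Overlap end = min(1027, 605) = 605
End <= start, so the intervals do not overlap: 0 minutes

0


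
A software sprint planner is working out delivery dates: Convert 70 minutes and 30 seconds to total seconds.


Minutes: 70
Extra seconds: 30
Seconds per minute: 60
Minutes to seconds: 70 x 60 = 4200
Total: 4200 + 30 = 4230

4230


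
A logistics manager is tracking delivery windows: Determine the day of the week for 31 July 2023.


Date: 2023-07-31
January 1, 2023 is a Sunday
Day of year: 212
Offset from Jan 1: 211 days
211 mod 7 = 1
Result: Monday

Monday


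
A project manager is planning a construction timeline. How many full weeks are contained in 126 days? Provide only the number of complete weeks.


Total days: 126
Days per week: 7
Division: 126 / 7 = 18 remainder 0
Complete weeks: 18
Remaining days: 0

18


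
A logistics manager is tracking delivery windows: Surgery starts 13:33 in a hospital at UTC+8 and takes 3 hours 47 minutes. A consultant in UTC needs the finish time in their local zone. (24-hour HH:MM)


Start: 13:33 in UTC+8
Step 1 - add duration:
  minutes: 33 + 47 = 80 (carry 1h)
  hours: 13 + 3 + 1 = 17
  end in UTC+8: 17:20
Step 2 - convert UTC+8 -> UTC:
  offset difference: 0 - (8) = -8 hours
  17 + (-8) = 9 -> mod 24 = 9
Result: 09:20 in UTC

09:20


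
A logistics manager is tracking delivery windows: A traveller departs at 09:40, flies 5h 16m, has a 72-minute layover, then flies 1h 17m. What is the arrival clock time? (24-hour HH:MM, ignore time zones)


Depart: 09:40
Leg 1: +316 min -> 14:56
Layover: +72 min -> 16:08
Leg 2: +77 min -> 17:25
Total travel: 465 minutes = 7h 45m
Arrival: 17:25

17:25


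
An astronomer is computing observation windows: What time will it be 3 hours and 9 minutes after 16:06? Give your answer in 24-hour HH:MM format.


Start time: 16:06
Adding: 3 hours 9 minutes
Minutes: 6 + 9 = 15
Hours: 16 + 3 + 0 = 19
Result: 19:15

19:15


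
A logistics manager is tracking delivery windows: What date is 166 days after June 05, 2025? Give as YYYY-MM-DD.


Start: 2025-06-05
Adding 166 days
Days remaining in June: 25
After June: 141 days still to add
July 2025: 31 days, 110 remaining
August 2025: 31 days, 79 remaining
September 2025: 30 days, 49 remaining
October 2025: 31 days, 18 remaining
Result: 2025-11-18

2025-11-18


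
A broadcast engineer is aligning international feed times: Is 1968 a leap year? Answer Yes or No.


Year: 1968
Divisible by 4? 1968 / 4 = 492.0 -> Yes
Divisible by 100? 1968 / 100 = 19.68 -> No
Divisible by 4 but not 100, so it IS a leap year

Yes


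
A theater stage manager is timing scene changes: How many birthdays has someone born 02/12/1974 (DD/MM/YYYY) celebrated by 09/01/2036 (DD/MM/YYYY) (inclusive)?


Birth: 1974-12-02
Reference: 2036-01-09
Year difference: 2036 - 1974 = 62
Has birthday (12-02) occurred by 01-09? No
Birthday not yet reached this year -> subtract 1
Age in full years: 61

61


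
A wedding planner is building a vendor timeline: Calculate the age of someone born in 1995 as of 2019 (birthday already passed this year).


Birth year: 1995
Current year: 2019
Age = current year - birth year
Age = 2019 - 1995 = 24

24


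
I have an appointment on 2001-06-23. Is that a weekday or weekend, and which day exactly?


Date: 2001-06-23
January 1, 2001 is a Monday
Day of year: 174
Offset from Jan 1: 173 days
173 mod 7 = 5
Result: Saturday

Saturday


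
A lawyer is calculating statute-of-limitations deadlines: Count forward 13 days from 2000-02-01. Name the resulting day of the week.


Start: 2000-02-01 (Tuesday)
Step 1 - find target date: add 13 days
  2000-02-01 + 13 days = 2000-02-14
Step 2 - day of week:
  13 mod 7 = 6
  Tuesday + 6 days -> Monday
Result: Monday (2000-02-14)

Monday


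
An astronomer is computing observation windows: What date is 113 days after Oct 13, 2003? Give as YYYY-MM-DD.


Start: 2003-10-13
Adding 113 days
Days remaining in October: 18
After October: 95 days still to add
November 2003: 30 days, 65 remaining
December 2003: 31 days, 34 remaining
January 2004: 31 days, 3 remaining
February 2004 has 29 days, need 3
Result: 2004-02-03

2004-02-03


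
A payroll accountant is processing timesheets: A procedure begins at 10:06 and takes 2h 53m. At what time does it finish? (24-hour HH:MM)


Start time: 10:06
Adding: 2 hours 53 minutes
Minutes: 6 + 53 = 59
Hours: 10 + 2 + 0 = 12
Result: 12:59

12:59


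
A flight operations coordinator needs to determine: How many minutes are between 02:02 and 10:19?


Start time: 02:02 = 122 minutes from midnight
End time: 10:19 = 619 minutes from midnight
Difference: 619 - 122 = 497 minutes
That is 8 hours and 17 minutes

497


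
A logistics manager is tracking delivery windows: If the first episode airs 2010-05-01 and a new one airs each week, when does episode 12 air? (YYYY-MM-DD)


First occurrence: 2010-05-01 (occurrence 1)
Each occurrence is 7 days after the previous.
Occurrence 12 is 11 weeks after the first.
11 weeks = 77 days
2010-05-01 + 77 days = 2010-07-17

2010-07-17


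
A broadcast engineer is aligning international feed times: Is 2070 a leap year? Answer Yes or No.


Year: 2070
Divisible by 4? 2070 / 4 = 517.5 -> No
Not divisible by 4, so NOT a leap year

No


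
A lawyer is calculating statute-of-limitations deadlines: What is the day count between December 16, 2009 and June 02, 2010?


Start date: 2009-12-16
End date: 2010-06-02
Dec 2009: +16 days
Jan 2010: +31 days
Feb 2010: +28 days
... (4 more months)
Total: 168 days

168


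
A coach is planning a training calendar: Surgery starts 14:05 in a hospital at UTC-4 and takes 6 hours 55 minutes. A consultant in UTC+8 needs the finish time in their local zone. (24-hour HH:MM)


Start: 14:05 in UTC-4
Step 1 - add duration:
  minutes: 5 + 55 = 60 (carry 1h)
  hours: 14 + 6 + 1 = 21
  end in UTC-4: 21:00
Step 2 - convert UTC-4 -> UTC+8:
  offset difference: 8 - (-4) = 12 hours
  21 + (12) = 33 -> mod 24 = 9
Result: 09:00 in UTC+8

09:00


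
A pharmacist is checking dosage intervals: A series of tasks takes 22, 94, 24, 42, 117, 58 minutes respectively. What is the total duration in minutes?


Durations: 22, 94, 24, 42, 117, 58
Running sum: 22
+ 94 = 116
+ 24 = 140
+ 42 = 182
+ 117 = 299
+ 58 = 357
Total duration: 357 minutes
That is 5 hours and 57 minutes

357


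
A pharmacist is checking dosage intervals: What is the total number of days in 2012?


Year: 2012
Check leap year rules:
Divisible by 4? Yes
Divisible by 100? No
2012 is a leap year
Days: 366

366


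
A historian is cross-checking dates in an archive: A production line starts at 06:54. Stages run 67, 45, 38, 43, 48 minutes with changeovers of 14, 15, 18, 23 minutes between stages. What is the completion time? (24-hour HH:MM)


Start: 06:54 = 414 min from midnight
  after task 1 (67 min): 08:01
  after break (14 min): 08:15
  after task 2 (45 min): 09:00
  after break (15 min): 09:15
  after task 3 (38 min): 09:53
  after break (18 min): 10:11
  after task 4 (43 min): 10:54
  after break (23 min): 11:17
  after task 5 (48 min): 12:05
Total elapsed: 311 minutes
End time: 12:05

12:05


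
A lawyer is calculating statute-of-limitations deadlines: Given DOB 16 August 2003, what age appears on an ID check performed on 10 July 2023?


Birth: 2003-08-16
Reference: 2023-07-10
Year difference: 2023 - 2003 = 20
Has birthday (08-16) occurred by 07-10? No
Birthday not yet reached this year -> subtract 1
Age in full years: 19

19


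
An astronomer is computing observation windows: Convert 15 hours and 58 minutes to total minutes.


Hours: 15
Minutes: 58
Convert hours to minutes: 15 x 60 = 900
Add remaining minutes: 900 + 58 = 958

958


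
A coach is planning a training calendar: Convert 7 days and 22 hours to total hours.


Days: 7
Extra hours: 22
Hours per day: 24
Days to hours: 7 x 24 = 168
Total: 168 + 22 = 190

190


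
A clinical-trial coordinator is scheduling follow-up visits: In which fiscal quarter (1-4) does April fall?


Month: April (month 4)
Q1: January-March (months 1-3)
Q2: April-June (months 4-6)
Q3: July-September (months 7-9)
Q4: October-December (months 10-12)
Month 4 falls in Q2

2


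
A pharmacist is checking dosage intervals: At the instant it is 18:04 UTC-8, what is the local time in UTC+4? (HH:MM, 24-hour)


Local time: 18:04 at UTC-8 (offset -8h)
Target zone: UTC+4 (offset 4h)
Difference: 4 - (-8) = 12 hours
Calculation: 18 + (12) = 30
Wraparound: (30) mod 24 = 6
Result: 06:04

06:04


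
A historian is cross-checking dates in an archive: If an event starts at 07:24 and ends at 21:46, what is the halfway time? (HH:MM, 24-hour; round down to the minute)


Start time: 07:24 = 444 minutes from midnight
End time: 21:46 = 1306 minutes from midnight
Sum: 444 + 1306 = 1750
Midpoint: 1750 / 2 = 875 minutes
Convert: 875 / 60 = 14 hours, 35 minutes
Result: 14:35

14:35


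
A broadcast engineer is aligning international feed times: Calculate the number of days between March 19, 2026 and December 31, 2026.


Start: March 19, 2026
End: December 31, 2026
Days left in March: 12
April: 30
May: 31
June: 30
July: 31
... plus remaining months
Sum of remaining months: 275
Total: 12 + 275 = 287

287


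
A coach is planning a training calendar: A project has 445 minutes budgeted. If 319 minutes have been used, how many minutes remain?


Total budget: 445 minutes
Time used: 319 minutes
Remaining: 445 - 319 = 126 minutes
Percent used: 71.7%
Percent remaining: 28.3%

126


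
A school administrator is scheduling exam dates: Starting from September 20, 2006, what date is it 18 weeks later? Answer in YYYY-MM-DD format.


Start: 2006-09-20
Weeks to add: 18
Convert to days: 18 x 7 = 126 days
Add 126 days to 2006-09-20
Result: 2007-01-24

2007-01-24


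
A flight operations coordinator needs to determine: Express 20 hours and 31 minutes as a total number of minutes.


Hours: 20
Extra minutes: 31
Minutes per hour: 60
Hours to minutes: 20 x 60 = 1200
Total: 1200 + 31 = 1231

1231


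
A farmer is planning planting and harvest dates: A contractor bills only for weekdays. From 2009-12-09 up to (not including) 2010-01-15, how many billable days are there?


Start: 2009-12-09 (Wednesday)
End (exclusive): 2010-01-15 (Friday)
Total calendar days: 37
Full weeks: 37 // 7 = 5 -> 25 weekdays
Remaining 2 days starting on Wednesday:
  Wed(w), Thu(w) -> 2 weekdays
Total business days: 25 + 2 = 27

27


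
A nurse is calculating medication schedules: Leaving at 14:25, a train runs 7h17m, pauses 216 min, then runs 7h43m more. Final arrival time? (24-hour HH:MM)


Depart: 14:25
Leg 1: +437 min -> 21:42
Layover: +216 min -> 01:18
Leg 2: +463 min -> 09:01
Total travel: 1116 minutes = 18h 36m
Arrival: 09:01

09:01


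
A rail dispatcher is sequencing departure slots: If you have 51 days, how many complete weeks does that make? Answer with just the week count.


Total days: 51
Days per week: 7
Division: 51 / 7 = 7 remainder 2
Complete weeks: 7
Remaining days: 2

7


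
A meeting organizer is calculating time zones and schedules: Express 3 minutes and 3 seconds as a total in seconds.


Minutes: 3
Seconds: 3
Convert minutes to seconds: 3 x 60 = 180
Add remaining seconds: 180 + 3 = 183

183


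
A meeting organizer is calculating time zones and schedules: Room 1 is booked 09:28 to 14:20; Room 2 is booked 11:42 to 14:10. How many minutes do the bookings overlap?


Interval A: [568, 860] minutes from midnight
Interval B: [702, 850] minutes from midnight
Overlap start = max(568, 702) = 702
Overlap end = min(860, 850) = 850
Overlap = 850 - 702 = 148 minutes

148


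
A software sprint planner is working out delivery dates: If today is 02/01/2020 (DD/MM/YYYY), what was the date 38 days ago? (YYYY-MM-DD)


Start: 2020-01-02
Subtracting 38 days
Days already passed in January: 2
After going back through January: 36 more days to subtract
December 2019: 31 days, 5 remaining
November 2019 has 30 days, need 5
Result: 2019-11-25

2019-11-25


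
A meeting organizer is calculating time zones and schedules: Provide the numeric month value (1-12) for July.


Calendar month order:
6. June
7. July <--
8. August
July is month number 7

7


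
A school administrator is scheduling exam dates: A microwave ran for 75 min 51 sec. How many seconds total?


Minutes: 75
Extra seconds: 51
Seconds per minute: 60
Minutes to seconds: 75 x 60 = 4500
Total: 4500 + 51 = 4551

4551


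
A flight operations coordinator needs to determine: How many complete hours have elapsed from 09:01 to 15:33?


Start: 09:01
End: 15:33
Hour difference: 15 - 9 = 6 hours
Minute difference: 33 - 1 = 32 minutes
Total minutes: 392
Complete hours: 392 / 60 = 6 (remainder 32)

6


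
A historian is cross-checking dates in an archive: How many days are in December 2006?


Month: December
Year: 2006
December is a 31-day month
Total: 31 days

31


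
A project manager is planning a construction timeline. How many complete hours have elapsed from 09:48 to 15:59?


Start: 09:48
End: 15:59
Hour difference: 15 - 9 = 6 hours
Minute difference: 59 - 48 = 11 minutes
Total minutes: 371
Complete hours: 371 / 60 = 6 (remainder 11)

6


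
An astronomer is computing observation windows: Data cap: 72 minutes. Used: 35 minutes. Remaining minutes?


Total budget: 72 minutes
Time used: 35 minutes
Remaining: 72 - 35 = 37 minutes
Percent used: 48.6%
Percent remaining: 51.4%

37


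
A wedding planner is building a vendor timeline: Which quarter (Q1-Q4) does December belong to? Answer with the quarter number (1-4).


Month: December (month 12)
Q1: January-March (months 1-3)
Q2: April-June (months 4-6)
Q3: July-September (months 7-9)
Q4: October-December (months 10-12)
Month 12 falls in Q4

4


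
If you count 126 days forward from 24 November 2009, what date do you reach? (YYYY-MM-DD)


Start: 2009-11-24
Adding 126 days
Days remaining in November: 6
After November: 120 days still to add
December 2009: 31 days, 89 remaining
January 2010: 31 days, 58 remaining
February 2010: 28 days, 30 remaining
March 2010 has 31 days, need 30
Result: 2010-03-30

2010-03-30


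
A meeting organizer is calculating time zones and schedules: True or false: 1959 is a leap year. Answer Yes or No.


Year: 1959
Divisible by 4? 1959 / 4 = 489.75 -> No
Not divisible by 4, so NOT a leap year

No


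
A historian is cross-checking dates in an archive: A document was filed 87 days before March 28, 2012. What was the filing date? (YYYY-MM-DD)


Start: 2012-03-28
Subtracting 87 days
Days already passed in March: 28
After going back through March: 59 more days to subtract
February 2012: 29 days, 30 remaining
January 2012 has 31 days, need 30
Result: 2012-01-01

2012-01-01


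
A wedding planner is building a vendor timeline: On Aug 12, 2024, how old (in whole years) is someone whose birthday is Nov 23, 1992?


Birth: 1992-11-23
Reference: 2024-08-12
Year difference: 2024 - 1992 = 32
Has birthday (11-23) occurred by 08-12? No
Birthday not yet reached this year -> subtract 1
Age in full years: 31

31


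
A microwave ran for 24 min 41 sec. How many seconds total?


Minutes: 24
Extra seconds: 41
Seconds per minute: 60
Minutes to seconds: 24 x 60 = 1440
Total: 1440 + 41 = 1481

1481


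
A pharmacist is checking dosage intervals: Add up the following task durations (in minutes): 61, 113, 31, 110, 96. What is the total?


Durations: 61, 113, 31, 110, 96
Running sum: 61
+ 113 = 174
+ 31 = 205
+ 110 = 315
+ 96 = 411
Total duration: 411 minutes
That is 6 hours and 51 minutes

411


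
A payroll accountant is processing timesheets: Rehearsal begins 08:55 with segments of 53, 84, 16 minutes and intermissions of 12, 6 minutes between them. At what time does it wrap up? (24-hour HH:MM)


Start: 08:55 = 535 min from midnight
  after task 1 (53 min): 09:48
  after break (12 min): 10:00
  after task 2 (84 min): 11:24
  after break (6 min): 11:30
  after task 3 (16 min): 11:46
Total elapsed: 171 minutes
End time: 11:46

11:46


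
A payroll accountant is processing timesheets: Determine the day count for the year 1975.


Year: 1975
Check leap year rules:
Divisible by 4? No
1975 is not a leap year
Days: 365

365


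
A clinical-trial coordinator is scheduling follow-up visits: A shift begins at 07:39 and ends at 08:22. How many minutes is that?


Start time: 07:39 = 459 minutes from midnight
End time: 08:22 = 502 minutes from midnight
Difference: 502 - 459 = 43 minutes
That is 0 hours and 43 minutes

43


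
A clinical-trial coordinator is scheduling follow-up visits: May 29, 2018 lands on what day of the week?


Date: 2018-05-29
January 1, 2018 is a Monday
Day of year: 149
Offset from Jan 1: 148 days
148 mod 7 = 1
Result: Tuesday

Tuesday


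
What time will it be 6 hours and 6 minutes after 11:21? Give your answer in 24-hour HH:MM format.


Start time: 11:21
Adding: 6 hours 6 minutes
Minutes: 21 + 6 = 27
Hours: 11 + 6 + 0 = 17
Result: 17:27

17:27


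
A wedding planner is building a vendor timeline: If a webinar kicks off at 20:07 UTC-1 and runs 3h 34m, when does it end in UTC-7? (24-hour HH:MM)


Start: 20:07 in UTC-1
Step 1 - add duration:
  minutes: 7 + 34 = 41
  hours: 20 + 3 + 0 = 23
  end in UTC-1: 23:41
Step 2 - convert UTC-1 -> UTC-7:
  offset difference: -7 - (-1) = -6 hours
  23 + (-6) = 17 -> mod 24 = 17
Result: 17:41 in UTC-7

17:41


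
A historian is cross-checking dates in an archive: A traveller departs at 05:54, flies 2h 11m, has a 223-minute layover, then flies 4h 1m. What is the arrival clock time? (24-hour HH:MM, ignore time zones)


Depart: 05:54
Leg 1: +131 min -> 08:05
Layover: +223 min -> 11:48
Leg 2: +241 min -> 15:49
Total travel: 595 minutes = 9h 55m
Arrival: 15:49

15:49


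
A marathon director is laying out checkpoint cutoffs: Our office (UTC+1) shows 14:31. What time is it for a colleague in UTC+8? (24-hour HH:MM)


Local time: 14:31 at UTC+1 (offset 1h)
Target zone: UTC+8 (offset 8h)
Difference: 8 - (1) = 7 hours
Calculation: 14 + (7) = 21
Result: 21:31

21:31


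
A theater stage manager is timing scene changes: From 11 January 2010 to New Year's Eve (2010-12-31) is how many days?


Start: January 11, 2010
End: December 31, 2010
Days left in January: 20
February: 28
March: 31
April: 30
May: 31
... plus remaining months
Sum of remaining months: 334
Total: 20 + 334 = 354

354


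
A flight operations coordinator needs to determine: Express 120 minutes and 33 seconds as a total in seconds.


Minutes: 120
Seconds: 33
Convert minutes to seconds: 120 x 60 = 7200
Add remaining seconds: 7200 + 33 = 7233

7233


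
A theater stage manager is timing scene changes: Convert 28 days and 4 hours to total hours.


Days: 28
Extra hours: 4
Hours per day: 24
Days to hours: 28 x 24 = 672
Total: 672 + 4 = 676

676


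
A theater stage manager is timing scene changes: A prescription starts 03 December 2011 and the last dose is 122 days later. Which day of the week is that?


Start: 2011-12-03 (Saturday)
Step 1 - find target date: add 122 days
  2011-12-03 + 122 days = 2012-04-03
Step 2 - day of week:
  122 mod 7 = 3
  Saturday + 3 days -> Tuesday
Result: Tuesday (2012-04-03)

Tuesday


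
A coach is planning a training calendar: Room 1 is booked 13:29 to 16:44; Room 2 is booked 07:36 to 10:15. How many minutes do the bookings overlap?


Interval A: [809, 1004] minutes from midnight
Interval B: [456, 615] minutes from midnight
Overlap start = max(809, 456) = 809
Overlap end = min(1004, 615) = 615
End <= start, so the intervals do not overlap: 0 minutes

0


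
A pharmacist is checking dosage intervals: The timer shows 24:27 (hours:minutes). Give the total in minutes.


Hours: 24
Minutes: 27
Convert hours to minutes: 24 x 60 = 1440
Add remaining minutes: 1440 + 27 = 1467

1467


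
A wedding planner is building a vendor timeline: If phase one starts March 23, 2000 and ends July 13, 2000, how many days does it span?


Start date: 2000-03-23
End date: 2000-07-13
Mar 2000: +9 days
Apr 2000: +30 days
May 2000: +31 days
Jun 2000: +30 days
Jul 2000: +12 days
Total: 112 days

112


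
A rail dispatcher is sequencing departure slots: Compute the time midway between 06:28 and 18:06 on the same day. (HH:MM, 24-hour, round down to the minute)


Start time: 06:28 = 388 minutes from midnight
End time: 18:06 = 1086 minutes from midnight
Sum: 388 + 1086 = 1474
Midpoint: 1474 / 2 = 737 minutes
Convert: 737 / 60 = 12 hours, 17 minutes
Result: 12:17

12:17


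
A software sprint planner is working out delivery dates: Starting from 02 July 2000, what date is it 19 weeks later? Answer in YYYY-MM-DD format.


Start: 2000-07-02
Weeks to add: 19
Convert to days: 19 x 7 = 133 days
Add 133 days to 2000-07-02
Result: 2000-11-12

2000-11-12


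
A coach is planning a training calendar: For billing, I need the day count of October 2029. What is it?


Month: October
Year: 2029
October is a 31-day month
Total: 31 days

31


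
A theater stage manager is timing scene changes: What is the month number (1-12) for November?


Calendar month order:
10. October
11. November <--
12. December
November is month number 11

11


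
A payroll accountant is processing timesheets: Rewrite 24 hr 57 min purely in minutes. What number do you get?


Hours: 24
Extra minutes: 57
Minutes per hour: 60
Hours to minutes: 24 x 60 = 1440
Total: 1440 + 57 = 1497

1497


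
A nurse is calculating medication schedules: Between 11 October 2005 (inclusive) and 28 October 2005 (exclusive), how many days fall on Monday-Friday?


Start: 2005-10-11 (Tuesday)
End (exclusive): 2005-10-28 (Friday)
Total calendar days: 17
Full weeks: 17 // 7 = 2 -> 10 weekdays
Remaining 3 days starting on Tuesday:
  Tue(w), Wed(w), Thu(w) -> 3 weekdays
Total business days: 10 + 3 = 13

13


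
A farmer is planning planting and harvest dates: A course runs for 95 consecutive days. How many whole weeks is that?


Total days: 95
Days per week: 7
Division: 95 / 7 = 13 remainder 4
Complete weeks: 13
Remaining days: 4

13


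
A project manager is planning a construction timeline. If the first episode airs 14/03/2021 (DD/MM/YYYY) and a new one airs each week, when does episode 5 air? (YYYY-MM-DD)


First occurrence: 2021-03-14 (occurrence 1)
Each occurrence is 7 days after the previous.
Occurrence 5 is 4 weeks after the first.
4 weeks = 28 days
2021-03-14 + 28 days = 2021-04-11

2021-04-11


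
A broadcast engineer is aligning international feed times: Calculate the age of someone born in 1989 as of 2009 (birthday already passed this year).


Birth year: 1989
Current year: 2009
Age = current year - birth year
Age = 2009 - 1989 = 20

20


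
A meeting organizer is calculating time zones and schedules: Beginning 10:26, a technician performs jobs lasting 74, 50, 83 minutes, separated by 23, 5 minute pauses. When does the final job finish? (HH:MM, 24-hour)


Start: 10:26 = 626 min from midnight
  after task 1 (74 min): 11:40
  after break (23 min): 12:03
  after task 2 (50 min): 12:53
  after break (5 min): 12:58
  after task 3 (83 min): 14:21
Total elapsed: 235 minutes
End time: 14:21

14:21


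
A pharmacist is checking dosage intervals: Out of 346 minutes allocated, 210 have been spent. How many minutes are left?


Total budget: 346 minutes
Time used: 210 minutes
Remaining: 346 - 210 = 136 minutes
Percent used: 60.7%
Percent remaining: 39.3%

136


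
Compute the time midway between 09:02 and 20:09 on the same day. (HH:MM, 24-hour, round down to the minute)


Start time: 09:02 = 542 minutes from midnight
End time: 20:09 = 1209 minutes from midnight
Sum: 542 + 1209 = 1751
Midpoint: 1751 / 2 = 875 minutes
Convert: 875 / 60 = 14 hours, 35 minutes
Result: 14:35

14:35


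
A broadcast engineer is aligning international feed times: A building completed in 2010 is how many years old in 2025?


Birth year: 2010
Current year: 2025
Age = current year - birth year
Age = 2025 - 2010 = 15

15


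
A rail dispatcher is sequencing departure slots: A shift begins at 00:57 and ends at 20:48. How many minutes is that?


Start time: 00:57 = 57 minutes from midnight
End time: 20:48 = 1248 minutes from midnight
Difference: 1248 - 57 = 1191 minutes
That is 19 hours and 51 minutes

1191


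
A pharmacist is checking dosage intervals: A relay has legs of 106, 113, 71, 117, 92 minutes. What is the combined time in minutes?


Durations: 106, 113, 71, 117, 92
Running sum: 106
+ 113 = 219
+ 71 = 290
+ 117 = 407
+ 92 = 499
Total duration: 499 minutes
That is 8 hours and 19 minutes

499


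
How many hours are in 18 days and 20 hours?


Days: 18
Extra hours: 20
Hours per day: 24
Days to hours: 18 x 24 = 432
Total: 432 + 20 = 452

452


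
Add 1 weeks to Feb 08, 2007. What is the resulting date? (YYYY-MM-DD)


Start: 2007-02-08
Weeks to add: 1
Convert to days: 1 x 7 = 7 days
Add 7 days to 2007-02-08
Result: 2007-02-15

2007-02-15


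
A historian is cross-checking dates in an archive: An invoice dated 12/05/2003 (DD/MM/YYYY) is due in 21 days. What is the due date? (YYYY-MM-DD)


Start: 2003-05-12
Adding 21 days
Days remaining in May: 19
After May: 2 days still to add
June 2003 has 30 days, need 2
Result: 2003-06-02

2003-06-02


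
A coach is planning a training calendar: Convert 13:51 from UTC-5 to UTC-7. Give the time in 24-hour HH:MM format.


Local time: 13:51 at UTC-5 (offset -5h)
Target zone: UTC-7 (offset -7h)
Difference: -7 - (-5) = -2 hours
Calculation: 13 + (-2) = 11
Result: 11:51

11:51


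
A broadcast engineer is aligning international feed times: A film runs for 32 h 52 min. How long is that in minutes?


Hours: 32
Minutes: 52
Convert hours to minutes: 32 x 60 = 1920
Add remaining minutes: 1920 + 52 = 1972

1972


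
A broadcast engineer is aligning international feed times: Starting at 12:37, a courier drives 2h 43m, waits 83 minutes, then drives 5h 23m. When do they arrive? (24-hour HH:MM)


Depart: 12:37
Leg 1: +163 min -> 15:20
Layover: +83 min -> 16:43
Leg 2: +323 min -> 22:06
Total travel: 569 minutes = 9h 29m
Arrival: 22:06

22:06


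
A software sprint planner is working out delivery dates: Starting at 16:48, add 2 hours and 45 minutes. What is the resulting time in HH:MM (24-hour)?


Start time: 16:48
Adding: 2 hours 45 minutes
Minutes: 48 + 45 = 93
Minute overflow: 93 >= 60, so carry 1 hour, minutes = 33
Hours: 16 + 2 + 1 = 19
Result: 19:33

19:33


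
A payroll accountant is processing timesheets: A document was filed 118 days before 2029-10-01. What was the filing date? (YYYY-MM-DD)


Start: 2029-10-01
Subtracting 118 days
Days already passed in October: 1
After going back through October: 117 more days to subtract
September 2029: 30 days, 87 remaining
August 2029: 31 days, 56 remaining
July 2029: 31 days, 25 remaining
June 2029 has 30 days, need 25
Result: 2029-06-05

2029-06-05


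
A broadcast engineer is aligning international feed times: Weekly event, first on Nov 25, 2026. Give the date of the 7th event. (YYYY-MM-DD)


First occurrence: 2026-11-25 (occurrence 1)
Each occurrence is 7 days after the previous.
Occurrence 7 is 6 weeks after the first.
6 weeks = 42 days
2026-11-25 + 42 days = 2027-01-06

2027-01-06


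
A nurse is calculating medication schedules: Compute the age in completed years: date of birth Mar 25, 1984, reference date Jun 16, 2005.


Birth: 1984-03-25
Reference: 2005-06-16
Year difference: 2005 - 1984 = 21
Has birthday (03-25) occurred by 06-16? Yes
Age in full years: 21

21


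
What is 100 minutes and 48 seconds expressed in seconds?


Minutes: 100
Extra seconds: 48
Seconds per minute: 60
Minutes to seconds: 100 x 60 = 6000
Total: 6000 + 48 = 6048

6048


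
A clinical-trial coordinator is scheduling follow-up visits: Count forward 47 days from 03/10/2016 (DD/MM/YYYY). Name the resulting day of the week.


Start: 2016-10-03 (Monday)
Step 1 - find target date: add 47 days
  2016-10-03 + 47 days = 2016-11-19
Step 2 - day of week:
  47 mod 7 = 5
  Monday + 5 days -> Saturday
Result: Saturday (2016-11-19)

Saturday


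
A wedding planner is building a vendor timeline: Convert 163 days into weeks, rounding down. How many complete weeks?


Total days: 163
Days per week: 7
Division: 163 / 7 = 23 remainder 2
Complete weeks: 23
Remaining days: 2

23


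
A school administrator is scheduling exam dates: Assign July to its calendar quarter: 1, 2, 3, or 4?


Month: July (month 7)
Q1: January-March (months 1-3)
Q2: April-June (months 4-6)
Q3: July-September (months 7-9)
Q4: October-December (months 10-12)
Month 7 falls in Q3

3


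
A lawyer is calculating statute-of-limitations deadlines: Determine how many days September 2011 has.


Month: September
Year: 2011
September is a 30-day month
Total: 30 days

30


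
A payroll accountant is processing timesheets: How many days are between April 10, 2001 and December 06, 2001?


Start date: 2001-04-10
End date: 2001-12-06
Apr 2001: +21 days
May 2001: +31 days
Jun 2001: +30 days
... (6 more months)
Total: 240 days

240


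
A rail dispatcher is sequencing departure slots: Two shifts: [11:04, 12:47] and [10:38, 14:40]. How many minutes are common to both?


Interval A: [664, 767] minutes from midnight
Interval B: [638, 880] minutes from midnight
Overlap start = max(664, 638) = 664
Overlap end = min(767, 880) = 767
Overlap = 767 - 664 = 103 minutes

103


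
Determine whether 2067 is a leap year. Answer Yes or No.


Year: 2067
Divisible by 4? 2067 / 4 = 516.75 -> No
Not divisible by 4, so NOT a leap year

No


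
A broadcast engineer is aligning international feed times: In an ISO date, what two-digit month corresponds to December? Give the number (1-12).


Calendar month order:
11. November
12. December <--
December is month number 12

12


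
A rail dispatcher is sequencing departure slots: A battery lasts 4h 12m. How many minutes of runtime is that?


Hours: 4
Extra minutes: 12
Minutes per hour: 60
Hours to minutes: 4 x 60 = 240
Total: 240 + 12 = 252

252


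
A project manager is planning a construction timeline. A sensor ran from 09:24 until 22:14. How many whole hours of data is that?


Start: 09:24
End: 22:14
Hour difference: 22 - 9 = 13 hours
Minute difference: 14 - 24 = -10 minutes
Total minutes: 770
Complete hours: 770 / 60 = 12 (remainder 50)

12


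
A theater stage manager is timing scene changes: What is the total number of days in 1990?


Year: 1990
Check leap year rules:
Divisible by 4? No
1990 is not a leap year
Days: 365

365


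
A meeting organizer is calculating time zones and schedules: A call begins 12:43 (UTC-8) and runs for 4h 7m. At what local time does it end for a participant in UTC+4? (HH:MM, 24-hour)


Start: 12:43 in UTC-8
Step 1 - add duration:
  minutes: 43 + 7 = 50
  hours: 12 + 4 + 0 = 16
  end in UTC-8: 16:50
Step 2 - convert UTC-8 -> UTC+4:
  offset difference: 4 - (-8) = 12 hours
  16 + (12) = 28 -> mod 24 = 4
Result: 04:50 in UTC+4

04:50


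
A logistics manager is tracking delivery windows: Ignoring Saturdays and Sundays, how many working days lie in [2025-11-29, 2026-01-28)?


Start: 2025-11-29 (Saturday)
End (exclusive): 2026-01-28 (Wednesday)
Total calendar days: 60
Full weeks: 60 // 7 = 8 -> 40 weekdays
Remaining 4 days starting on Saturday:
  Sat(-), Sun(-), Mon(w), Tue(w) -> 2 weekdays
Total business days: 40 + 2 = 42

42


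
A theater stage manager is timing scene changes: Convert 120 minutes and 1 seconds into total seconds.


Minutes: 120
Seconds: 1
Convert minutes to seconds: 120 x 60 = 7200
Add remaining seconds: 7200 + 1 = 7201

7201


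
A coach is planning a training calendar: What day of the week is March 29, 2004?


Date: 2004-03-29
January 1, 2004 is a Thursday
Day of year: 89
Offset from Jan 1: 88 days
88 mod 7 = 4
Result: Monday

Monday


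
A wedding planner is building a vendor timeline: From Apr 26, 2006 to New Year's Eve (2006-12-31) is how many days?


Start: April 26, 2006
End: December 31, 2006
Days left in April: 4
May: 31
June: 30
July: 31
August: 31
... plus remaining months
Sum of remaining months: 245
Total: 4 + 245 = 249

249


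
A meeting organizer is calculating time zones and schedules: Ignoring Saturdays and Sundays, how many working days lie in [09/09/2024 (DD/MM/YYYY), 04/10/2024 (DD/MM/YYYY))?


Start: 2024-09-09 (Monday)
End (exclusive): 2024-10-04 (Friday)
Total calendar days: 25
Full weeks: 25 // 7 = 3 -> 15 weekdays
Remaining 4 days starting on Monday:
  Mon(w), Tue(w), Wed(w), Thu(w) -> 4 weekdays
Total business days: 15 + 4 = 19

19


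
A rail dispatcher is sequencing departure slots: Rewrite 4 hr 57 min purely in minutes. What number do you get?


Hours: 4
Extra minutes: 57
Minutes per hour: 60
Hours to minutes: 4 x 60 = 240
Total: 240 + 57 = 297

297


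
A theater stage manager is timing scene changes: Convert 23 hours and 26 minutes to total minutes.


Hours: 23
Minutes: 26
Convert hours to minutes: 23 x 60 = 1380
Add remaining minutes: 1380 + 26 = 1406

1406


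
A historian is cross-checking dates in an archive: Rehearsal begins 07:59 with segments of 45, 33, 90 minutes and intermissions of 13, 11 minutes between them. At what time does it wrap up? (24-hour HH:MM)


Start: 07:59 = 479 min from midnight
  after task 1 (45 min): 08:44
  after break (13 min): 08:57
  after task 2 (33 min): 09:30
  after break (11 min): 09:41
  after task 3 (90 min): 11:11
Total elapsed: 192 minutes
End time: 11:11

11:11


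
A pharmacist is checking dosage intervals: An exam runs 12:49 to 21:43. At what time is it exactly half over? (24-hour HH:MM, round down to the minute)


Start time: 12:49 = 769 minutes from midnight
End time: 21:43 = 1303 minutes from midnight
Sum: 769 + 1303 = 2072
Midpoint: 2072 / 2 = 1036 minutes
Convert: 1036 / 60 = 17 hours, 16 minutes
Result: 17:16

17:16


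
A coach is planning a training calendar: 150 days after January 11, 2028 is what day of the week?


Start: 2028-01-11 (Tuesday)
Step 1 - find target date: add 150 days
  2028-01-11 + 150 days = 2028-06-09
Step 2 - day of week:
  150 mod 7 = 3
  Tuesday + 3 days -> Friday
Result: Friday (2028-06-09)

Friday


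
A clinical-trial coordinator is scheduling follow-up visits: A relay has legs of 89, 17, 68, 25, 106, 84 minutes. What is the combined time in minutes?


Durations: 89, 17, 68, 25, 106, 84
Running sum: 89
+ 17 = 106
+ 68 = 174
+ 25 = 199
+ 106 = 305
+ 84 = 389
Total duration: 389 minutes
That is 6 hours and 29 minutes

389


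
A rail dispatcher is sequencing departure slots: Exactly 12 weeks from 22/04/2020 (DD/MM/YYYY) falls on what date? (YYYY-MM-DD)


Start: 2020-04-22
Weeks to add: 12
Convert to days: 12 x 7 = 84 days
Add 84 days to 2020-04-22
Result: 2020-07-15

2020-07-15


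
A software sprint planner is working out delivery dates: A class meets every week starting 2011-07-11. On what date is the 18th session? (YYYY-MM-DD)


First occurrence: 2011-07-11 (occurrence 1)
Each occurrence is 7 days after the previous.
Occurrence 18 is 17 weeks after the first.
17 weeks = 119 days
2011-07-11 + 119 days = 2011-11-07

2011-11-07


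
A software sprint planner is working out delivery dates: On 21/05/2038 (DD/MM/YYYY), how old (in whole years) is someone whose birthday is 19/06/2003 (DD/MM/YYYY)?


Birth: 2003-06-19
Reference: 2038-05-21
Year difference: 2038 - 2003 = 35
Has birthday (06-19) occurred by 05-21? No
Birthday not yet reached this year -> subtract 1
Age in full years: 34

34


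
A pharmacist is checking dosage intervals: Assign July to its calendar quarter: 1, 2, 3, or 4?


Month: July (month 7)
Q1: January-March (months 1-3)
Q2: April-June (months 4-6)
Q3: July-September (months 7-9)
Q4: October-December (months 10-12)
Month 7 falls in Q3

3


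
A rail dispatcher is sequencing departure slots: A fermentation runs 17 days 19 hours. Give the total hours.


Days: 17
Extra hours: 19
Hours per day: 24
Days to hours: 17 x 24 = 408
Total: 408 + 19 = 427

427


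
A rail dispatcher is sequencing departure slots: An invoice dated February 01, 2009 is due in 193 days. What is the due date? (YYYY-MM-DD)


Start: 2009-02-01
Adding 193 days
Days remaining in February: 27
After February: 166 days still to add
March 2009: 31 days, 135 remaining
April 2009: 30 days, 105 remaining
May 2009: 31 days, 74 remaining
June 2009: 30 days, 44 remaining
Result: 2009-08-13

2009-08-13


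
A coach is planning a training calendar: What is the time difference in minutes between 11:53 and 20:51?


Start time: 11:53 = 713 minutes from midnight
End time: 20:51 = 1251 minutes from midnight
Difference: 1251 - 713 = 538 minutes
That is 8 hours and 58 minutes

538


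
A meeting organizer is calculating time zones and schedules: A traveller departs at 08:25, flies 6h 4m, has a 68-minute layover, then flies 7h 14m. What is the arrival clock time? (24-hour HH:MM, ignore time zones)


Depart: 08:25
Leg 1: +364 min -> 14:29
Layover: +68 min -> 15:37
Leg 2: +434 min -> 22:51
Total travel: 866 minutes = 14h 26m
Arrival: 22:51

22:51


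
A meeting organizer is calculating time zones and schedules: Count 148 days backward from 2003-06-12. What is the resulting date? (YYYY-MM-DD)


Start: 2003-06-12
Subtracting 148 days
Days already passed in June: 12
After going back through June: 136 more days to subtract
May 2003: 31 days, 105 remaining
April 2003: 30 days, 75 remaining
March 2003: 31 days, 44 remaining
February 2003: 28 days, 16 remaining
Result: 2003-01-15

2003-01-15


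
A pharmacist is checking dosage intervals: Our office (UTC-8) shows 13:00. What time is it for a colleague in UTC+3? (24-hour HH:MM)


Local time: 13:00 at UTC-8 (offset -8h)
Target zone: UTC+3 (offset 3h)
Difference: 3 - (-8) = 11 hours
Calculation: 13 + (11) = 24
Wraparound: (24) mod 24 = 0
Result: 00:00

00:00


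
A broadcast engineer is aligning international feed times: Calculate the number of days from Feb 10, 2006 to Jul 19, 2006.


Start date: 2006-02-10
End date: 2006-07-19
Feb 2006: +19 days
Mar 2006: +31 days
Apr 2006: +30 days
... (3 more months)
Total: 159 days

159


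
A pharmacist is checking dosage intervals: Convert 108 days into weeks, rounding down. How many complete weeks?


Total days: 108
Days per week: 7
Division: 108 / 7 = 15 remainder 3
Complete weeks: 15
Remaining days: 3

15


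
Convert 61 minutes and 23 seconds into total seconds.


Minutes: 61
Seconds: 23
Convert minutes to seconds: 61 x 60 = 3660
Add remaining seconds: 3660 + 23 = 3683

3683


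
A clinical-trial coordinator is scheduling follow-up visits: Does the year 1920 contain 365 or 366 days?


Year: 1920
Check leap year rules:
Divisible by 4? Yes
Divisible by 100? No
1920 is a leap year
Days: 366

366


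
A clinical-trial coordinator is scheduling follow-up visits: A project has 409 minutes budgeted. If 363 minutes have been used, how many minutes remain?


Total budget: 409 minutes
Time used: 363 minutes
Remaining: 409 - 363 = 46 minutes
Percent used: 88.8%
Percent remaining: 11.2%

46


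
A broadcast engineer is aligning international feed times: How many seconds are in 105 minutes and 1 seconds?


Minutes: 105
Extra seconds: 1
Seconds per minute: 60
Minutes to seconds: 105 x 60 = 6300
Total: 6300 + 1 = 6301

6301


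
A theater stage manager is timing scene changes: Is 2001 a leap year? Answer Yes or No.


Year: 2001
Divisible by 4? 2001 / 4 = 500.25 -> No
Not divisible by 4, so NOT a leap year

No
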